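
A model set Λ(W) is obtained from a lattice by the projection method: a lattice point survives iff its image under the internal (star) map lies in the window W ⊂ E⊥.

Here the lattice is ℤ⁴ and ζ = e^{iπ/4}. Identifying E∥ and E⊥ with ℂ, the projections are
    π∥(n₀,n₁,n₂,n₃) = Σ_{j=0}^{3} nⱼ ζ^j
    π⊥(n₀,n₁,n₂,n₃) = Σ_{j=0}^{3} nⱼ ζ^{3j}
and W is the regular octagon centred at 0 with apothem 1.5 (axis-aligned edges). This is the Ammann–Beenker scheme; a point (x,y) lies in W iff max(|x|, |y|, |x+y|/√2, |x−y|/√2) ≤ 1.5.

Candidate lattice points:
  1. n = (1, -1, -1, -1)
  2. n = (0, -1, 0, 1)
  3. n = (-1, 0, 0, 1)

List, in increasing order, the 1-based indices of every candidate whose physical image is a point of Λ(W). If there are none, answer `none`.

Internal map: ζ^{3j} for j=0..3 gives (1,0), (−√2/2,√2/2), (0,−1), (√2/2,√2/2).
#1 (1, -1, -1, -1): internal (1.0000, -0.4142); octagon support 1.0000 vs apothem 1.5 → ∈ W
#2 (0, -1, 0, 1): internal (1.4142, 0.0000); octagon support 1.4142 vs apothem 1.5 → ∈ W
#3 (-1, 0, 0, 1): internal (-0.2929, 0.7071); octagon support 0.7071 vs apothem 1.5 → ∈ W

1, 2, 3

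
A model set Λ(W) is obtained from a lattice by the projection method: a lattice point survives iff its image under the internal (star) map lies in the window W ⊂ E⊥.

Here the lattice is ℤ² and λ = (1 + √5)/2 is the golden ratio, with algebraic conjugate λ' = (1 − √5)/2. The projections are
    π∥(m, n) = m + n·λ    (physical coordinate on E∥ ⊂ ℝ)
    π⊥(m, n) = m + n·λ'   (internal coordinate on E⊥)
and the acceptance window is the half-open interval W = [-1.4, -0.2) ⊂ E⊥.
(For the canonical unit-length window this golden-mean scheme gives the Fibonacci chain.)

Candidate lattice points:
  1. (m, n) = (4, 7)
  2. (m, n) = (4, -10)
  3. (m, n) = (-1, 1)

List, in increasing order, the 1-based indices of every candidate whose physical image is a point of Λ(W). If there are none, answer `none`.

Compute λ' = (1−√5)/2 = -0.6180, so π⊥(m,n) = m -0.6180·n.
#1 (4,7): internal coord 4 + (7)·λ' = -0.3262; -0.3262 ∈ [-1.4, -0.2) → IN Λ
#2 (4,-10): internal coord 4 + (-10)·λ' = +10.1803; +10.1803 ∉ [-1.4, -0.2) → out
#3 (-1,1): internal coord -1 + (1)·λ' = -1.6180; -1.6180 ∉ [-1.4, -0.2) → out

1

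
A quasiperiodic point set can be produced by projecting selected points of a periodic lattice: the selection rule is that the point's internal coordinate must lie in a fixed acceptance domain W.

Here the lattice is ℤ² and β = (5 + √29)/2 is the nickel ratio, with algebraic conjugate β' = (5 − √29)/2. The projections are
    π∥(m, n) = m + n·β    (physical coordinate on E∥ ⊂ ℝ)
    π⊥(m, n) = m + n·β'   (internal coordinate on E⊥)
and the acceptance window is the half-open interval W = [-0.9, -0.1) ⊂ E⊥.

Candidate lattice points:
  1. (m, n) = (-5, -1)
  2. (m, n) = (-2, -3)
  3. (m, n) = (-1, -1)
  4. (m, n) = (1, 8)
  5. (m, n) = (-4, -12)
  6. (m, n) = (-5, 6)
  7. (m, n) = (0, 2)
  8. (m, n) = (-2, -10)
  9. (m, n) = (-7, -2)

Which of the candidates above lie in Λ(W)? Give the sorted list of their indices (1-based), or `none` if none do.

Numerically β ≈ 5.19258 and β' = −1/β ≈ -0.19258.
#1 (-5,-1): internal coord -5 + (-1)·β' = -4.80742; -4.80742 ∉ [-0.9, -0.1) → out
#2 (-2,-3): internal coord -2 + (-3)·β' = -1.42225; -1.42225 ∉ [-0.9, -0.1) → out
#3 (-1,-1): internal coord -1 + (-1)·β' = -0.80742; -0.80742 ∈ [-0.9, -0.1) → IN Λ
#4 (1,8): internal coord 1 + (8)·β' = -0.54066; -0.54066 ∈ [-0.9, -0.1) → IN Λ
#5 (-4,-12): internal coord -4 + (-12)·β' = -1.68901; -1.68901 ∉ [-0.9, -0.1) → out
#6 (-5,6): internal coord -5 + (6)·β' = -6.15549; -6.15549 ∉ [-0.9, -0.1) → out
#7 (0,2): internal coord 0 + (2)·β' = -0.38516; -0.38516 ∈ [-0.9, -0.1) → IN Λ
#8 (-2,-10): internal coord -2 + (-10)·β' = -0.07418; -0.07418 ∉ [-0.9, -0.1) → out
#9 (-7,-2): internal coord -7 + (-2)·β' = -6.61484; -6.61484 ∉ [-0.9, -0.1) → out

3, 4, 7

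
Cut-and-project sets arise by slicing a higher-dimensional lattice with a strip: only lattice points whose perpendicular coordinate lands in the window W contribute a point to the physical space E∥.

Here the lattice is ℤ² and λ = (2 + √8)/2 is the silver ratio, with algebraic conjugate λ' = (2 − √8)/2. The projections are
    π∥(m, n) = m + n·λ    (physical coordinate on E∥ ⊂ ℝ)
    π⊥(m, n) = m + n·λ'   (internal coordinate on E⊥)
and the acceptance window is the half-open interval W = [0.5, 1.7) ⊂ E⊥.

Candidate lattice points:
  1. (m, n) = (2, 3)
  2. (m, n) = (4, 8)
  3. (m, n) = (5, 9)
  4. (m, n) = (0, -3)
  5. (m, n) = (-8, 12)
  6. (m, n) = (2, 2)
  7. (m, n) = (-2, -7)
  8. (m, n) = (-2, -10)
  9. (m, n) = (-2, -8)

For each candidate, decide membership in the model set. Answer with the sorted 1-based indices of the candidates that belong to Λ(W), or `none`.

Compute λ' = (2−√8)/2 = -0.41421, so π⊥(m,n) = m -0.41421·n.
[1] lift (2,3): star map gives 0.75736; window check 0.5 ≤ 0.75736 < 1.7 is true → IN Λ
[2] lift (4,8): star map gives 0.68629; window check 0.5 ≤ 0.68629 < 1.7 is true → IN Λ
[3] lift (5,9): star map gives 1.27208; window check 0.5 ≤ 1.27208 < 1.7 is true → IN Λ
[4] lift (0,-3): star map gives 1.24264; window check 0.5 ≤ 1.24264 < 1.7 is true → IN Λ
[5] lift (-8,12): star map gives -12.97056; window check 0.5 ≤ -12.97056 < 1.7 is false → out
[6] lift (2,2): star map gives 1.17157; window check 0.5 ≤ 1.17157 < 1.7 is true → IN Λ
[7] lift (-2,-7): star map gives 0.89949; window check 0.5 ≤ 0.89949 < 1.7 is true → IN Λ
[8] lift (-2,-10): star map gives 2.14214; window check 0.5 ≤ 2.14214 < 1.7 is false → out
[9] lift (-2,-8): star map gives 1.31371; window check 0.5 ≤ 1.31371 < 1.7 is true → IN Λ

1, 2, 3, 4, 6, 7, 9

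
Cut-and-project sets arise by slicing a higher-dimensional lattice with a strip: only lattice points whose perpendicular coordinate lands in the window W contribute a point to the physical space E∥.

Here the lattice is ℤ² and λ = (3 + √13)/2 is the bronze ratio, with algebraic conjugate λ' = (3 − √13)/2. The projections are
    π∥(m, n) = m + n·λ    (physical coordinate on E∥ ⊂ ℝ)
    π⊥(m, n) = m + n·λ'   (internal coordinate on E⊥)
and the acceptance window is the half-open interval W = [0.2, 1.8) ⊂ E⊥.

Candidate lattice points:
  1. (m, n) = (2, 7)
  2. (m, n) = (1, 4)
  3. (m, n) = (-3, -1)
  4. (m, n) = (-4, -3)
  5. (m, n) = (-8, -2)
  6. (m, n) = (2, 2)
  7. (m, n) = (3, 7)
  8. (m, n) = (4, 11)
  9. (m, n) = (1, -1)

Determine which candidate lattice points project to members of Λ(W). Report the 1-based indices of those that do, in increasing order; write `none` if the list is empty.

λ' = (3−√13)/2 ≈ -0.302776.
candidate 1: (m,n)=(2,7) → π∥ = 2+7·λ ≈ 25.119429, π⊥ = 2+7·λ' ≈ -0.119429 ∉ [0.2, 1.8) ⇒ out
candidate 2: (m,n)=(1,4) → π∥ = 1+4·λ ≈ 14.211103, π⊥ = 1+4·λ' ≈ -0.211103 ∉ [0.2, 1.8) ⇒ out
candidate 3: (m,n)=(-3,-1) → π∥ = -3-1·λ ≈ -6.302776, π⊥ = -3-1·λ' ≈ -2.697224 ∉ [0.2, 1.8) ⇒ out
candidate 4: (m,n)=(-4,-3) → π∥ = -4-3·λ ≈ -13.908327, π⊥ = -4-3·λ' ≈ -3.091673 ∉ [0.2, 1.8) ⇒ out
candidate 5: (m,n)=(-8,-2) → π∥ = -8-2·λ ≈ -14.605551, π⊥ = -8-2·λ' ≈ -7.394449 ∉ [0.2, 1.8) ⇒ out
candidate 6: (m,n)=(2,2) → π∥ = 2+2·λ ≈ 8.605551, π⊥ = 2+2·λ' ≈ 1.394449 ∈ [0.2, 1.8) ⇒ IN Λ
candidate 7: (m,n)=(3,7) → π∥ = 3+7·λ ≈ 26.119429, π⊥ = 3+7·λ' ≈ 0.880571 ∈ [0.2, 1.8) ⇒ IN Λ
candidate 8: (m,n)=(4,11) → π∥ = 4+11·λ ≈ 40.330532, π⊥ = 4+11·λ' ≈ 0.669468 ∈ [0.2, 1.8) ⇒ IN Λ
candidate 9: (m,n)=(1,-1) → π∥ = 1-1·λ ≈ -2.302776, π⊥ = 1-1·λ' ≈ 1.302776 ∈ [0.2, 1.8) ⇒ IN Λ

6, 7, 8, 9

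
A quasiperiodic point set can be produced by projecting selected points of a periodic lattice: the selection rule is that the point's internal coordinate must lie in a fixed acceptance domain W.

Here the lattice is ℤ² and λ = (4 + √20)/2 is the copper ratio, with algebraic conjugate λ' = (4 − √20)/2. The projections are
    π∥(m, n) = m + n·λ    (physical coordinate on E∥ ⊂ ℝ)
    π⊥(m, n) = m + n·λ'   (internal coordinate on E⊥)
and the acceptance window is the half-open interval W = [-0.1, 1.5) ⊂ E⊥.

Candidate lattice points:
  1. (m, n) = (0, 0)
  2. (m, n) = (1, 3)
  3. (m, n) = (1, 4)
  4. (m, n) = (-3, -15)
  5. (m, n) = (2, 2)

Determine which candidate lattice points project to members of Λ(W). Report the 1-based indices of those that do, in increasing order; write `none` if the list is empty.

λ' = (4−√20)/2 ≈ -0.23607.
[1] lift (0,0): star map gives 0.00000; window check -0.1 ≤ 0.00000 < 1.5 is true → IN Λ
[2] lift (1,3): star map gives 0.29180; window check -0.1 ≤ 0.29180 < 1.5 is true → IN Λ
[3] lift (1,4): star map gives 0.05573; window check -0.1 ≤ 0.05573 < 1.5 is true → IN Λ
[4] lift (-3,-15): star map gives 0.54102; window check -0.1 ≤ 0.54102 < 1.5 is true → IN Λ
[5] lift (2,2): star map gives 1.52786; window check -0.1 ≤ 1.52786 < 1.5 is false → out

1, 2, 3, 4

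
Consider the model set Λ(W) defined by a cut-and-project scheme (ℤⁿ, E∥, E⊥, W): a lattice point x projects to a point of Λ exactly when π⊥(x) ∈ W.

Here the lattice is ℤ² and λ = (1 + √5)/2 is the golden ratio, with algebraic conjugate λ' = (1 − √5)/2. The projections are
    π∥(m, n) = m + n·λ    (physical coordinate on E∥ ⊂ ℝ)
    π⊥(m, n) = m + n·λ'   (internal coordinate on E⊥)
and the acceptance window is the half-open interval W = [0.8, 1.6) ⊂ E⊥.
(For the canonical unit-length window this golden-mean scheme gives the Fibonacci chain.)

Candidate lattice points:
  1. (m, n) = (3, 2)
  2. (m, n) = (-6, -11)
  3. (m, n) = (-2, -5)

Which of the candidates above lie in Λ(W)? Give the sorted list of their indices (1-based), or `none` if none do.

Numerically λ ≈ 1.618034 and λ' = −1/λ ≈ -0.618034.
[1] lift (3,2): star map gives 1.763932; window check 0.8 ≤ 1.763932 < 1.6 is false → out
[2] lift (-6,-11): star map gives 0.798374; window check 0.8 ≤ 0.798374 < 1.6 is false → out
[3] lift (-2,-5): star map gives 1.090170; window check 0.8 ≤ 1.090170 < 1.6 is true → IN Λ

3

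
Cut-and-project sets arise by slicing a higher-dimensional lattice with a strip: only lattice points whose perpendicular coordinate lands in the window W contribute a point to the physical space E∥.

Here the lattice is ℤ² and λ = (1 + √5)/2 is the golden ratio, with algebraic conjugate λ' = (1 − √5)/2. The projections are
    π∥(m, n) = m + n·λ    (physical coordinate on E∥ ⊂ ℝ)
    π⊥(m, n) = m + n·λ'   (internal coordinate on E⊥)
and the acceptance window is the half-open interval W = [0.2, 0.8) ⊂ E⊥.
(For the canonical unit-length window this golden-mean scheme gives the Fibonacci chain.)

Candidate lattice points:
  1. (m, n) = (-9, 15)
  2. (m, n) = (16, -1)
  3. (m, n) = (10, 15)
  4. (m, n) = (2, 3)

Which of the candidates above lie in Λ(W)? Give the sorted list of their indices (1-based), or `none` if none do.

3

Compute λ' = (1−√5)/2 = -0.6180, so π⊥(m,n) = m -0.6180·n.
candidate 1: (m,n)=(-9,15) → π∥ = -9+15·λ ≈ 15.2705, π⊥ = -9+15·λ' ≈ -18.2705 ∉ [0.2, 0.8) ⇒ out
candidate 2: (m,n)=(16,-1) → π∥ = 16-1·λ ≈ 14.3820, π⊥ = 16-1·λ' ≈ 16.6180 ∉ [0.2, 0.8) ⇒ out
candidate 3: (m,n)=(10,15) → π∥ = 10+15·λ ≈ 34.2705, π⊥ = 10+15·λ' ≈ 0.7295 ∈ [0.2, 0.8) ⇒ IN Λ
candidate 4: (m,n)=(2,3) → π∥ = 2+3·λ ≈ 6.8541, π⊥ = 2+3·λ' ≈ 0.1459 ∉ [0.2, 0.8) ⇒ out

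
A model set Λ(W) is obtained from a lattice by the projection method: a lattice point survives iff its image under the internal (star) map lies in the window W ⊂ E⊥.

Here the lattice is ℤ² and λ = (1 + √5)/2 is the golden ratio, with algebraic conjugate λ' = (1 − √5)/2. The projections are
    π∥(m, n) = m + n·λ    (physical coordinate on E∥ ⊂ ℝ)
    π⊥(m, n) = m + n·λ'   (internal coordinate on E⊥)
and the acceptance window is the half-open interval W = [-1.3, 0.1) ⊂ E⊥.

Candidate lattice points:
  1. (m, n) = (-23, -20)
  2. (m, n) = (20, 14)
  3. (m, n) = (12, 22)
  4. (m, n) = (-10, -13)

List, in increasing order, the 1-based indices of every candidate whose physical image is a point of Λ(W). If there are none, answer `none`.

none

λ' = (1−√5)/2 ≈ -0.6180.
candidate 1: (m,n)=(-23,-20) → π∥ = -23-20·λ ≈ -55.3607, π⊥ = -23-20·λ' ≈ -10.6393 ∉ [-1.3, 0.1) ⇒ out
candidate 2: (m,n)=(20,14) → π∥ = 20+14·λ ≈ 42.6525, π⊥ = 20+14·λ' ≈ 11.3475 ∉ [-1.3, 0.1) ⇒ out
candidate 3: (m,n)=(12,22) → π∥ = 12+22·λ ≈ 47.5967, π⊥ = 12+22·λ' ≈ -1.5967 ∉ [-1.3, 0.1) ⇒ out
candidate 4: (m,n)=(-10,-13) → π∥ = -10-13·λ ≈ -31.0344, π⊥ = -10-13·λ' ≈ -1.9656 ∉ [-1.3, 0.1) ⇒ out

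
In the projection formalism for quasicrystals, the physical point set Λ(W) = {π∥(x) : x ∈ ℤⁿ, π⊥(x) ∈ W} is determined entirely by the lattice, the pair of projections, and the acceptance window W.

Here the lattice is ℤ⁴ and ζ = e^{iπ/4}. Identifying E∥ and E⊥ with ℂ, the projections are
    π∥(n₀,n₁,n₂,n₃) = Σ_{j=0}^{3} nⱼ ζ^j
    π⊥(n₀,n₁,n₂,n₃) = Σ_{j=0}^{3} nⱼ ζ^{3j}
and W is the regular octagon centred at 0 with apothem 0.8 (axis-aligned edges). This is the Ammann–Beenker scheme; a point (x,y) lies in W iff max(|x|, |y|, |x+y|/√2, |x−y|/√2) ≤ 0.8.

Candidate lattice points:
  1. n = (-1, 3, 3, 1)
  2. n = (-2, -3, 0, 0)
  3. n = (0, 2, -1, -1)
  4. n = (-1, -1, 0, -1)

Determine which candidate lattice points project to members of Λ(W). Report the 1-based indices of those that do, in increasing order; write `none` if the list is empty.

Internal map: ζ^{3j} for j=0..3 gives (1,0), (−√2/2,√2/2), (0,−1), (√2/2,√2/2).
candidate 1: n = (-1, 3, 3, 1) → π⊥ ≈ (-2.414214, -0.171573); max(|x|,|y|,|x±y|/√2) = 2.414214 > 0.8 ⇒ ∉ W
candidate 2: n = (-2, -3, 0, 0) → π⊥ ≈ (+0.121320, -2.121320); max(|x|,|y|,|x±y|/√2) = 2.121320 > 0.8 ⇒ ∉ W
candidate 3: n = (0, 2, -1, -1) → π⊥ ≈ (-2.121320, +1.707107); max(|x|,|y|,|x±y|/√2) = 2.707107 > 0.8 ⇒ ∉ W
candidate 4: n = (-1, -1, 0, -1) → π⊥ ≈ (-1.000000, -1.414214); max(|x|,|y|,|x±y|/√2) = 1.707107 > 0.8 ⇒ ∉ W

none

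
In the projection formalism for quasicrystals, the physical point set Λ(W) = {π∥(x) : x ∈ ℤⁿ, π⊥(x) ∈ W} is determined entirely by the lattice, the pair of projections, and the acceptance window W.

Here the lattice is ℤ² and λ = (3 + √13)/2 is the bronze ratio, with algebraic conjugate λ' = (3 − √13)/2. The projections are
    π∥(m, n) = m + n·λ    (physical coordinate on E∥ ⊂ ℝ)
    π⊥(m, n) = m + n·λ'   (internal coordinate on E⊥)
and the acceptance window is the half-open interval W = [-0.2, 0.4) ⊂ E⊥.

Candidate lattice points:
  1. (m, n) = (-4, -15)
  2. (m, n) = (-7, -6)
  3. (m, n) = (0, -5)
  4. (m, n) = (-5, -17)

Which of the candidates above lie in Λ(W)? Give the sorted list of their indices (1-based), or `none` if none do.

4

Numerically λ ≈ 3.3028 and λ' = −1/λ ≈ -0.3028.
[1] lift (-4,-15): star map gives 0.5416; window check -0.2 ≤ 0.5416 < 0.4 is false → out
[2] lift (-7,-6): star map gives -5.1833; window check -0.2 ≤ -5.1833 < 0.4 is false → out
[3] lift (0,-5): star map gives 1.5139; window check -0.2 ≤ 1.5139 < 0.4 is false → out
[4] lift (-5,-17): star map gives 0.1472; window check -0.2 ≤ 0.1472 < 0.4 is true → IN Λ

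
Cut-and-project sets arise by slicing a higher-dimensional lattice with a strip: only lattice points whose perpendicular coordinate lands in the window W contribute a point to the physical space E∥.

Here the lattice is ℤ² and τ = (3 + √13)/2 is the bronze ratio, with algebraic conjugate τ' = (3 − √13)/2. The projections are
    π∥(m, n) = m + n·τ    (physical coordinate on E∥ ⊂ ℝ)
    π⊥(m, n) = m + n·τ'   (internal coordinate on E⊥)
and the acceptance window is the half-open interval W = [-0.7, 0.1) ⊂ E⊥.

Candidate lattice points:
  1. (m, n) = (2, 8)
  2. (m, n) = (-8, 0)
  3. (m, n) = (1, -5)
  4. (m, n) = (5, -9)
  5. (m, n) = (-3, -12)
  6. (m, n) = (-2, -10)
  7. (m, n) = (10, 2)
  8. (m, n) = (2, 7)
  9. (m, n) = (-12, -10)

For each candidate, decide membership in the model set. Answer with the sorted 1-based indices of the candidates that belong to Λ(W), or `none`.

τ' = (3−√13)/2 ≈ -0.30278.
[1] lift (2,8): star map gives -0.42221; window check -0.7 ≤ -0.42221 < 0.1 is true → IN Λ
[2] lift (-8,0): star map gives -8.00000; window check -0.7 ≤ -8.00000 < 0.1 is false → out
[3] lift (1,-5): star map gives 2.51388; window check -0.7 ≤ 2.51388 < 0.1 is false → out
[4] lift (5,-9): star map gives 7.72498; window check -0.7 ≤ 7.72498 < 0.1 is false → out
[5] lift (-3,-12): star map gives 0.63331; window check -0.7 ≤ 0.63331 < 0.1 is false → out
[6] lift (-2,-10): star map gives 1.02776; window check -0.7 ≤ 1.02776 < 0.1 is false → out
[7] lift (10,2): star map gives 9.39445; window check -0.7 ≤ 9.39445 < 0.1 is false → out
[8] lift (2,7): star map gives -0.11943; window check -0.7 ≤ -0.11943 < 0.1 is true → IN Λ
[9] lift (-12,-10): star map gives -8.97224; window check -0.7 ≤ -8.97224 < 0.1 is false → out

1, 8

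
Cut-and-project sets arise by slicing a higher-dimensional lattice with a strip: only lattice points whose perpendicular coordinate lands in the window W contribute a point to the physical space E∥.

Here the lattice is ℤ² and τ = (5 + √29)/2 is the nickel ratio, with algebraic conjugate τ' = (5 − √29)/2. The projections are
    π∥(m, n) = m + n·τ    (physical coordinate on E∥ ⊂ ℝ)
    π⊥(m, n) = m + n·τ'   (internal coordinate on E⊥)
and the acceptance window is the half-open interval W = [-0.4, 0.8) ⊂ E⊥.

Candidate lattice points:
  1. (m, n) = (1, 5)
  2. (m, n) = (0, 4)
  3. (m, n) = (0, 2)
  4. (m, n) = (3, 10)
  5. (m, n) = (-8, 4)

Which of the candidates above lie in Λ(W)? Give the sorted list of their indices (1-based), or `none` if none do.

1, 3

Compute τ' = (5−√29)/2 = -0.192582, so π⊥(m,n) = m -0.192582·n.
[1] lift (1,5): star map gives 0.037088; window check -0.4 ≤ 0.037088 < 0.8 is true → IN Λ
[2] lift (0,4): star map gives -0.770330; window check -0.4 ≤ -0.770330 < 0.8 is false → out
[3] lift (0,2): star map gives -0.385165; window check -0.4 ≤ -0.385165 < 0.8 is true → IN Λ
[4] lift (3,10): star map gives 1.074176; window check -0.4 ≤ 1.074176 < 0.8 is false → out
[5] lift (-8,4): star map gives -8.770330; window check -0.4 ≤ -8.770330 < 0.8 is false → out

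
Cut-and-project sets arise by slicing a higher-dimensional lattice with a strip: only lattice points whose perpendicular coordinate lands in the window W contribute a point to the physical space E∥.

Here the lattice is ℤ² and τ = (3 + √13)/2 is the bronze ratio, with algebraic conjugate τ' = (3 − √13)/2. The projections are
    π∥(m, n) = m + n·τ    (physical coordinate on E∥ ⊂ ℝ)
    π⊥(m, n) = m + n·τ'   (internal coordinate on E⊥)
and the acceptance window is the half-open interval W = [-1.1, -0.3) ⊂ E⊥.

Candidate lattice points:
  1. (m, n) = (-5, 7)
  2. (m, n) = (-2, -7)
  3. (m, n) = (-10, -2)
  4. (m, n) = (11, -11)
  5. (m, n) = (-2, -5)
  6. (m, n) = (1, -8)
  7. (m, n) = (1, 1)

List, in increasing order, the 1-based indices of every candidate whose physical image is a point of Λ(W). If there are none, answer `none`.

5

Compute τ' = (3−√13)/2 = -0.3028, so π⊥(m,n) = m -0.3028·n.
#1 (-5,7): internal coord -5 + (7)·τ' = -7.1194; -7.1194 ∉ [-1.1, -0.3) → out
#2 (-2,-7): internal coord -2 + (-7)·τ' = +0.1194; +0.1194 ∉ [-1.1, -0.3) → out
#3 (-10,-2): internal coord -10 + (-2)·τ' = -9.3944; -9.3944 ∉ [-1.1, -0.3) → out
#4 (11,-11): internal coord 11 + (-11)·τ' = +14.3305; +14.3305 ∉ [-1.1, -0.3) → out
#5 (-2,-5): internal coord -2 + (-5)·τ' = -0.4861; -0.4861 ∈ [-1.1, -0.3) → IN Λ
#6 (1,-8): internal coord 1 + (-8)·τ' = +3.4222; +3.4222 ∉ [-1.1, -0.3) → out
#7 (1,1): internal coord 1 + (1)·τ' = +0.6972; +0.6972 ∉ [-1.1, -0.3) → out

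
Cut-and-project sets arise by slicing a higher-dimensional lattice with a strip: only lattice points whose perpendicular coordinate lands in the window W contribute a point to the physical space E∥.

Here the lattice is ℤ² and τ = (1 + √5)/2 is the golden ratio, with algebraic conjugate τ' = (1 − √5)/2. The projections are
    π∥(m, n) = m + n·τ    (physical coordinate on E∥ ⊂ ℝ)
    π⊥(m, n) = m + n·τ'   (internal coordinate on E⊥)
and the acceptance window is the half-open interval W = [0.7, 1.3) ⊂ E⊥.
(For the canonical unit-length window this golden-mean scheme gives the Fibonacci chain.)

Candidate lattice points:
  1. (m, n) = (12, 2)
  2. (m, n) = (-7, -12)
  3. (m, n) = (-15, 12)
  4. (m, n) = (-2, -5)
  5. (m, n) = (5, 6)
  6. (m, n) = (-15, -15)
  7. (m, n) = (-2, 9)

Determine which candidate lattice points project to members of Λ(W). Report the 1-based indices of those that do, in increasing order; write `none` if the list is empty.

τ' = (1−√5)/2 ≈ -0.618034.
candidate 1: (m,n)=(12,2) → π∥ = 12+2·τ ≈ 15.236068, π⊥ = 12+2·τ' ≈ 10.763932 ∉ [0.7, 1.3) ⇒ out
candidate 2: (m,n)=(-7,-12) → π∥ = -7-12·τ ≈ -26.416408, π⊥ = -7-12·τ' ≈ 0.416408 ∉ [0.7, 1.3) ⇒ out
candidate 3: (m,n)=(-15,12) → π∥ = -15+12·τ ≈ 4.416408, π⊥ = -15+12·τ' ≈ -22.416408 ∉ [0.7, 1.3) ⇒ out
candidate 4: (m,n)=(-2,-5) → π∥ = -2-5·τ ≈ -10.090170, π⊥ = -2-5·τ' ≈ 1.090170 ∈ [0.7, 1.3) ⇒ IN Λ
candidate 5: (m,n)=(5,6) → π∥ = 5+6·τ ≈ 14.708204, π⊥ = 5+6·τ' ≈ 1.291796 ∈ [0.7, 1.3) ⇒ IN Λ
candidate 6: (m,n)=(-15,-15) → π∥ = -15-15·τ ≈ -39.270510, π⊥ = -15-15·τ' ≈ -5.729490 ∉ [0.7, 1.3) ⇒ out
candidate 7: (m,n)=(-2,9) → π∥ = -2+9·τ ≈ 12.562306, π⊥ = -2+9·τ' ≈ -7.562306 ∉ [0.7, 1.3) ⇒ out

4, 5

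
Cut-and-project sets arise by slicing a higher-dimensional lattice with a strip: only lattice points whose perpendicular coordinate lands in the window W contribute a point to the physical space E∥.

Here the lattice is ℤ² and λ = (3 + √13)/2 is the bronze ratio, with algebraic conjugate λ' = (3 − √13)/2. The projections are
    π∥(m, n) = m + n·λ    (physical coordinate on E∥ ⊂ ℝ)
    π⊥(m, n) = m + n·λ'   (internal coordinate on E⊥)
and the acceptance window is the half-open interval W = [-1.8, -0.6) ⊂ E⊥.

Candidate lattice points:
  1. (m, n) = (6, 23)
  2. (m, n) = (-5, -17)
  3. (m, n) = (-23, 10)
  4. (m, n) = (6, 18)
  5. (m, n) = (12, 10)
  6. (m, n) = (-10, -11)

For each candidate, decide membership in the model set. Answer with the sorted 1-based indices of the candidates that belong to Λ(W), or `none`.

Numerically λ ≈ 3.3028 and λ' = −1/λ ≈ -0.3028.
#1 (6,23): internal coord 6 + (23)·λ' = -0.9638; -0.9638 ∈ [-1.8, -0.6) → IN Λ
#2 (-5,-17): internal coord -5 + (-17)·λ' = +0.1472; +0.1472 ∉ [-1.8, -0.6) → out
#3 (-23,10): internal coord -23 + (10)·λ' = -26.0278; -26.0278 ∉ [-1.8, -0.6) → out
#4 (6,18): internal coord 6 + (18)·λ' = +0.5500; +0.5500 ∉ [-1.8, -0.6) → out
#5 (12,10): internal coord 12 + (10)·λ' = +8.9722; +8.9722 ∉ [-1.8, -0.6) → out
#6 (-10,-11): internal coord -10 + (-11)·λ' = -6.6695; -6.6695 ∉ [-1.8, -0.6) → out

1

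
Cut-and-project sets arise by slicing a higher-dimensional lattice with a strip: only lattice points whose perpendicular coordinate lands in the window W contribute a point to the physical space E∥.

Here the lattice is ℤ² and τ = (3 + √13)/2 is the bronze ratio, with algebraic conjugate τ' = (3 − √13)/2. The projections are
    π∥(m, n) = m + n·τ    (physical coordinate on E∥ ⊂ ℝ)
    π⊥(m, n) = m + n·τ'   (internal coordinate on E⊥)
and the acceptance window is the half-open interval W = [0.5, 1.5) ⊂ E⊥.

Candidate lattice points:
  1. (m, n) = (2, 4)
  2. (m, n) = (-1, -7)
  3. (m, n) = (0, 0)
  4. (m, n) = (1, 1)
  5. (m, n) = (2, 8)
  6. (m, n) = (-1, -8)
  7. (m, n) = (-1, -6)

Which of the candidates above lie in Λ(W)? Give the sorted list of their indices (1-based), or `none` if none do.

1, 2, 4, 6, 7

Numerically τ ≈ 3.3028 and τ' = −1/τ ≈ -0.3028.
#1 (2,4): internal coord 2 + (4)·τ' = +0.7889; +0.7889 ∈ [0.5, 1.5) → IN Λ
#2 (-1,-7): internal coord -1 + (-7)·τ' = +1.1194; +1.1194 ∈ [0.5, 1.5) → IN Λ
#3 (0,0): internal coord 0 + (0)·τ' = +0.0000; +0.0000 ∉ [0.5, 1.5) → out
#4 (1,1): internal coord 1 + (1)·τ' = +0.6972; +0.6972 ∈ [0.5, 1.5) → IN Λ
#5 (2,8): internal coord 2 + (8)·τ' = -0.4222; -0.4222 ∉ [0.5, 1.5) → out
#6 (-1,-8): internal coord -1 + (-8)·τ' = +1.4222; +1.4222 ∈ [0.5, 1.5) → IN Λ
#7 (-1,-6): internal coord -1 + (-6)·τ' = +0.8167; +0.8167 ∈ [0.5, 1.5) → IN Λ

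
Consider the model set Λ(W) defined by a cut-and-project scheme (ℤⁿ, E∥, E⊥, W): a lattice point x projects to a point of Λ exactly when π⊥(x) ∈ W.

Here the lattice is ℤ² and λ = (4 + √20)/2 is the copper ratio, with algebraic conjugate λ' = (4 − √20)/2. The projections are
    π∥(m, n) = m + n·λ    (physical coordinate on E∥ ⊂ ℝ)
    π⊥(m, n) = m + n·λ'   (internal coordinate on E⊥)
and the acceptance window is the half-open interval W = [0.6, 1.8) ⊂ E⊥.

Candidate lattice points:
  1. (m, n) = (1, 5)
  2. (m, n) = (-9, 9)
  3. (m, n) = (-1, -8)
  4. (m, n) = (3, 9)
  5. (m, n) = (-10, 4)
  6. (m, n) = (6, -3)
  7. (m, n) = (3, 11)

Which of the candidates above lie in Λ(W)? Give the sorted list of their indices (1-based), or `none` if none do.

3, 4

λ' = (4−√20)/2 ≈ -0.23607.
#1 (1,5): internal coord 1 + (5)·λ' = -0.18034; -0.18034 ∉ [0.6, 1.8) → out
#2 (-9,9): internal coord -9 + (9)·λ' = -11.12461; -11.12461 ∉ [0.6, 1.8) → out
#3 (-1,-8): internal coord -1 + (-8)·λ' = +0.88854; +0.88854 ∈ [0.6, 1.8) → IN Λ
#4 (3,9): internal coord 3 + (9)·λ' = +0.87539; +0.87539 ∈ [0.6, 1.8) → IN Λ
#5 (-10,4): internal coord -10 + (4)·λ' = -10.94427; -10.94427 ∉ [0.6, 1.8) → out
#6 (6,-3): internal coord 6 + (-3)·λ' = +6.70820; +6.70820 ∉ [0.6, 1.8) → out
#7 (3,11): internal coord 3 + (11)·λ' = +0.40325; +0.40325 ∉ [0.6, 1.8) → out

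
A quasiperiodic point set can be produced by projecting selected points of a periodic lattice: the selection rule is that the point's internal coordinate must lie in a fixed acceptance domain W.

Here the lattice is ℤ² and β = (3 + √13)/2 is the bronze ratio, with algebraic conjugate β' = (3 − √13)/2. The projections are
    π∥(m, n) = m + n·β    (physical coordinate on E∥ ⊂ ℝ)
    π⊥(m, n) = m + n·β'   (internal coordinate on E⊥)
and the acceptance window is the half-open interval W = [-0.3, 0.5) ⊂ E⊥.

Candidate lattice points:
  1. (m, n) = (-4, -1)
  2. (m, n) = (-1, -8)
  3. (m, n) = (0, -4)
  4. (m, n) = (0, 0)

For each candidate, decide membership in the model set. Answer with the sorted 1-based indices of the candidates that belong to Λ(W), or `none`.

4

Compute β' = (3−√13)/2 = -0.30278, so π⊥(m,n) = m -0.30278·n.
#1 (-4,-1): internal coord -4 + (-1)·β' = -3.69722; -3.69722 ∉ [-0.3, 0.5) → out
#2 (-1,-8): internal coord -1 + (-8)·β' = +1.42221; +1.42221 ∉ [-0.3, 0.5) → out
#3 (0,-4): internal coord 0 + (-4)·β' = +1.21110; +1.21110 ∉ [-0.3, 0.5) → out
#4 (0,0): internal coord 0 + (0)·β' = +0.00000; +0.00000 ∈ [-0.3, 0.5) → IN Λ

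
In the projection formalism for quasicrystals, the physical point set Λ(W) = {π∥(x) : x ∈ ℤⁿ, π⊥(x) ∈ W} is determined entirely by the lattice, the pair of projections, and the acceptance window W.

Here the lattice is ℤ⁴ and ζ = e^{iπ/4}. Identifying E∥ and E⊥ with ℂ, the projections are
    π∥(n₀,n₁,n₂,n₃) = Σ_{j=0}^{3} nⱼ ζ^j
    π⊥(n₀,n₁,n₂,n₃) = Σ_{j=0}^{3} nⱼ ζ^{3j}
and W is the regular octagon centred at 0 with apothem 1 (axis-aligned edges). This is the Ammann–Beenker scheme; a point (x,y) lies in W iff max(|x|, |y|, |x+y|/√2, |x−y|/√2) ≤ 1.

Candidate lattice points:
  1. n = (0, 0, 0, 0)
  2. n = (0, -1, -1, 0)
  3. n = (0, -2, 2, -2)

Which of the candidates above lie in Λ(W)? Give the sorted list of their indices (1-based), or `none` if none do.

1, 2

With ζ = e^{iπ/4} the internal vectors are ζ^0,ζ^3,ζ^6,ζ^9.
#1 (0, 0, 0, 0): internal (0.000000, 0.000000); octagon support 0.000000 vs apothem 1 → ∈ W
#2 (0, -1, -1, 0): internal (0.707107, 0.292893); octagon support 0.707107 vs apothem 1 → ∈ W
#3 (0, -2, 2, -2): internal (0.000000, -4.828427); octagon support 4.828427 vs apothem 1 → ∉ W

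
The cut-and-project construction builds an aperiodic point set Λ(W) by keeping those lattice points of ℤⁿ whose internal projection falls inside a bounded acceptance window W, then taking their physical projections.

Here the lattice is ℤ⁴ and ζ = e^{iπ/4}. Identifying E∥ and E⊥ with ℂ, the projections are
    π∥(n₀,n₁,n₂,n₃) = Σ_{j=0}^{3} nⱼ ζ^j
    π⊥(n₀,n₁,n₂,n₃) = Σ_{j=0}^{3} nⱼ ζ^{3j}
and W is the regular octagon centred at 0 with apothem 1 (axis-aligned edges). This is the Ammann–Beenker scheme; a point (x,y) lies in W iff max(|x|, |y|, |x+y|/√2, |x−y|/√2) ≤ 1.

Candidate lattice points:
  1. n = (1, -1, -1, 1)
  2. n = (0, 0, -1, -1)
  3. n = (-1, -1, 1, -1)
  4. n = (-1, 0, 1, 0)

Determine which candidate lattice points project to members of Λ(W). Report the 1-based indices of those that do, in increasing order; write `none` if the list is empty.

Internal map: ζ^{3j} for j=0..3 gives (1,0), (−√2/2,√2/2), (0,−1), (√2/2,√2/2).
#1 (1, -1, -1, 1): internal (2.41421, 1.00000); octagon support 2.41421 vs apothem 1 → ∉ W
#2 (0, 0, -1, -1): internal (-0.70711, 0.29289); octagon support 0.70711 vs apothem 1 → ∈ W
#3 (-1, -1, 1, -1): internal (-1.00000, -2.41421); octagon support 2.41421 vs apothem 1 → ∉ W
#4 (-1, 0, 1, 0): internal (-1.00000, -1.00000); octagon support 1.41421 vs apothem 1 → ∉ W

2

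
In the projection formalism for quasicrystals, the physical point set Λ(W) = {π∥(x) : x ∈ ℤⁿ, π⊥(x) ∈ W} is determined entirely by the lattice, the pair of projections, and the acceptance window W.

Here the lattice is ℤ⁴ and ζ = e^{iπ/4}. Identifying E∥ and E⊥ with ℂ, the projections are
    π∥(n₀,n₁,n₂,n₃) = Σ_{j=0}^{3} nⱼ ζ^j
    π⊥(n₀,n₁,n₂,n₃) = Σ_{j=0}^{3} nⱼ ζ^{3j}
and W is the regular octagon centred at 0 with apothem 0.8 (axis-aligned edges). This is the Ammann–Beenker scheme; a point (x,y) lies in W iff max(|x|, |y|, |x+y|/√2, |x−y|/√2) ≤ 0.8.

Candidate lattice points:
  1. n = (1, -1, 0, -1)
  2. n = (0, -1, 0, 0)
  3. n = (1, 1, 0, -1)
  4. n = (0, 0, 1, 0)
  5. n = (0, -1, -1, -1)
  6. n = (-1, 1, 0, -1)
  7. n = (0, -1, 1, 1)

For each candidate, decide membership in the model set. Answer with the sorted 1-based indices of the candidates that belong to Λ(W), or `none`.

3, 5

With ζ = e^{iπ/4} the internal vectors are ζ^0,ζ^3,ζ^6,ζ^9.
candidate 1: n = (1, -1, 0, -1) → π⊥ ≈ (+1.000000, -1.414214); max(|x|,|y|,|x±y|/√2) = 1.707107 > 0.8 ⇒ ∉ W
candidate 2: n = (0, -1, 0, 0) → π⊥ ≈ (+0.707107, -0.707107); max(|x|,|y|,|x±y|/√2) = 1.000000 > 0.8 ⇒ ∉ W
candidate 3: n = (1, 1, 0, -1) → π⊥ ≈ (-0.414214, +0.000000); max(|x|,|y|,|x±y|/√2) = 0.414214 ≤ 0.8 ⇒ ∈ W
candidate 4: n = (0, 0, 1, 0) → π⊥ ≈ (+0.000000, -1.000000); max(|x|,|y|,|x±y|/√2) = 1.000000 > 0.8 ⇒ ∉ W
candidate 5: n = (0, -1, -1, -1) → π⊥ ≈ (+0.000000, -0.414214); max(|x|,|y|,|x±y|/√2) = 0.414214 ≤ 0.8 ⇒ ∈ W
candidate 6: n = (-1, 1, 0, -1) → π⊥ ≈ (-2.414214, +0.000000); max(|x|,|y|,|x±y|/√2) = 2.414214 > 0.8 ⇒ ∉ W
candidate 7: n = (0, -1, 1, 1) → π⊥ ≈ (+1.414214, -1.000000); max(|x|,|y|,|x±y|/√2) = 1.707107 > 0.8 ⇒ ∉ W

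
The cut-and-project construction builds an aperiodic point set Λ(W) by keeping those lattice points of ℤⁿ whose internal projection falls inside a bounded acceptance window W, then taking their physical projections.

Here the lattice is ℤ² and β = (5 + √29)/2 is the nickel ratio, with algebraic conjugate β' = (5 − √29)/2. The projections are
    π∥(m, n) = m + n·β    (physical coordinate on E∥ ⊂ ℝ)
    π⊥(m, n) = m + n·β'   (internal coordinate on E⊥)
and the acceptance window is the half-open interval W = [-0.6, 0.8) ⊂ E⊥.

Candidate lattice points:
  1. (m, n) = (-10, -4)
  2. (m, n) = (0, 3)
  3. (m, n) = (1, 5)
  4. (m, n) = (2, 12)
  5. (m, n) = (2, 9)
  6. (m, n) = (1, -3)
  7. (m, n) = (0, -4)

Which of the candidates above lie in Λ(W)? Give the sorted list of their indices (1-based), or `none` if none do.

Numerically β ≈ 5.192582 and β' = −1/β ≈ -0.192582.
[1] lift (-10,-4): star map gives -9.229670; window check -0.6 ≤ -9.229670 < 0.8 is false → out
[2] lift (0,3): star map gives -0.577747; window check -0.6 ≤ -0.577747 < 0.8 is true → IN Λ
[3] lift (1,5): star map gives 0.037088; window check -0.6 ≤ 0.037088 < 0.8 is true → IN Λ
[4] lift (2,12): star map gives -0.310989; window check -0.6 ≤ -0.310989 < 0.8 is true → IN Λ
[5] lift (2,9): star map gives 0.266758; window check -0.6 ≤ 0.266758 < 0.8 is true → IN Λ
[6] lift (1,-3): star map gives 1.577747; window check -0.6 ≤ 1.577747 < 0.8 is false → out
[7] lift (0,-4): star map gives 0.770330; window check -0.6 ≤ 0.770330 < 0.8 is true → IN Λ

2, 3, 4, 5, 7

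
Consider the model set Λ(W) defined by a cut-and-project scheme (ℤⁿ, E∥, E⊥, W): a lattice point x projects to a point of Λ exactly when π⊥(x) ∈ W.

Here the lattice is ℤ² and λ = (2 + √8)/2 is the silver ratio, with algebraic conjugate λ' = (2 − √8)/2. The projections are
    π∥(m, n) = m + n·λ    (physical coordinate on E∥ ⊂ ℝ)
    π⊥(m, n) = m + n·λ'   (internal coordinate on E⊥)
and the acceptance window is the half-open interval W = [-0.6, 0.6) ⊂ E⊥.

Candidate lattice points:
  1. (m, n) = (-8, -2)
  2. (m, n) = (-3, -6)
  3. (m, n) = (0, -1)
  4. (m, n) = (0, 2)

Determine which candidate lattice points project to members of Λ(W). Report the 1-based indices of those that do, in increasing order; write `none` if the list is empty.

λ' = (2−√8)/2 ≈ -0.414214.
candidate 1: (m,n)=(-8,-2) → π∥ = -8-2·λ ≈ -12.828427, π⊥ = -8-2·λ' ≈ -7.171573 ∉ [-0.6, 0.6) ⇒ out
candidate 2: (m,n)=(-3,-6) → π∥ = -3-6·λ ≈ -17.485281, π⊥ = -3-6·λ' ≈ -0.514719 ∈ [-0.6, 0.6) ⇒ IN Λ
candidate 3: (m,n)=(0,-1) → π∥ = 0-1·λ ≈ -2.414214, π⊥ = 0-1·λ' ≈ 0.414214 ∈ [-0.6, 0.6) ⇒ IN Λ
candidate 4: (m,n)=(0,2) → π∥ = 0+2·λ ≈ 4.828427, π⊥ = 0+2·λ' ≈ -0.828427 ∉ [-0.6, 0.6) ⇒ out

2, 3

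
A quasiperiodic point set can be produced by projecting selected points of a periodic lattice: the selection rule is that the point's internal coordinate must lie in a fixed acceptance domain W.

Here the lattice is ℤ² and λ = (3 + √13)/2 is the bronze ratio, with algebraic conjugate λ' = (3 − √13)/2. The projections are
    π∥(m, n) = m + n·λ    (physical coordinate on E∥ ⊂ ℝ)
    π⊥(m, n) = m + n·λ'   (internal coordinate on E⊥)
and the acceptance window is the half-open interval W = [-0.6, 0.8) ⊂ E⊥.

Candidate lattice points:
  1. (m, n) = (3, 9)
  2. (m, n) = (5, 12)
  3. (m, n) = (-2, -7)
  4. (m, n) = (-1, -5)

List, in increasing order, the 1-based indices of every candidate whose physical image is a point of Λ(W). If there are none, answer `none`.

1, 3, 4

λ' = (3−√13)/2 ≈ -0.302776.
[1] lift (3,9): star map gives 0.275019; window check -0.6 ≤ 0.275019 < 0.8 is true → IN Λ
[2] lift (5,12): star map gives 1.366692; window check -0.6 ≤ 1.366692 < 0.8 is false → out
[3] lift (-2,-7): star map gives 0.119429; window check -0.6 ≤ 0.119429 < 0.8 is true → IN Λ
[4] lift (-1,-5): star map gives 0.513878; window check -0.6 ≤ 0.513878 < 0.8 is true → IN Λ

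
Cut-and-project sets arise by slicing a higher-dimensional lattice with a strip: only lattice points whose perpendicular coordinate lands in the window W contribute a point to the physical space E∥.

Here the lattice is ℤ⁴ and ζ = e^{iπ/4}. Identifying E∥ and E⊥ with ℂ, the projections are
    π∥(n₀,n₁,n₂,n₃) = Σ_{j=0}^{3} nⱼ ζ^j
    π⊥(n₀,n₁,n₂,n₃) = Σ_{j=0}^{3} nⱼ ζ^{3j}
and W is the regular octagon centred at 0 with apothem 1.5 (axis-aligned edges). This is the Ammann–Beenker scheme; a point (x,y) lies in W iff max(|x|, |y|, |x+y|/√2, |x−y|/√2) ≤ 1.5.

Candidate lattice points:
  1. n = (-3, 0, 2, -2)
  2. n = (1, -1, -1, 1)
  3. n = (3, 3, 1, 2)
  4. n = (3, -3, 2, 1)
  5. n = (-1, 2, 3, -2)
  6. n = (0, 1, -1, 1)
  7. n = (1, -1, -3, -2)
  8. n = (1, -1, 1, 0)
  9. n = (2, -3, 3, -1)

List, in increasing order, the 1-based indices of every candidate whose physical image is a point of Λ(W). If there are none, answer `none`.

7

π⊥(n) = n₀ + n₁ζ³ + n₂ζ⁶ + n₃ζ⁹ where ζ = e^{iπ/4}.
#1 (-3, 0, 2, -2): internal (-4.41421, -3.41421); octagon support 5.53553 vs apothem 1.5 → ∉ W
#2 (1, -1, -1, 1): internal (2.41421, 1.00000); octagon support 2.41421 vs apothem 1.5 → ∉ W
#3 (3, 3, 1, 2): internal (2.29289, 2.53553); octagon support 3.41421 vs apothem 1.5 → ∉ W
#4 (3, -3, 2, 1): internal (5.82843, -3.41421); octagon support 6.53553 vs apothem 1.5 → ∉ W
#5 (-1, 2, 3, -2): internal (-3.82843, -3.00000); octagon support 4.82843 vs apothem 1.5 → ∉ W
#6 (0, 1, -1, 1): internal (0.00000, 2.41421); octagon support 2.41421 vs apothem 1.5 → ∉ W
#7 (1, -1, -3, -2): internal (0.29289, 0.87868); octagon support 0.87868 vs apothem 1.5 → ∈ W
#8 (1, -1, 1, 0): internal (1.70711, -1.70711); octagon support 2.41421 vs apothem 1.5 → ∉ W
#9 (2, -3, 3, -1): internal (3.41421, -5.82843); octagon support 6.53553 vs apothem 1.5 → ∉ W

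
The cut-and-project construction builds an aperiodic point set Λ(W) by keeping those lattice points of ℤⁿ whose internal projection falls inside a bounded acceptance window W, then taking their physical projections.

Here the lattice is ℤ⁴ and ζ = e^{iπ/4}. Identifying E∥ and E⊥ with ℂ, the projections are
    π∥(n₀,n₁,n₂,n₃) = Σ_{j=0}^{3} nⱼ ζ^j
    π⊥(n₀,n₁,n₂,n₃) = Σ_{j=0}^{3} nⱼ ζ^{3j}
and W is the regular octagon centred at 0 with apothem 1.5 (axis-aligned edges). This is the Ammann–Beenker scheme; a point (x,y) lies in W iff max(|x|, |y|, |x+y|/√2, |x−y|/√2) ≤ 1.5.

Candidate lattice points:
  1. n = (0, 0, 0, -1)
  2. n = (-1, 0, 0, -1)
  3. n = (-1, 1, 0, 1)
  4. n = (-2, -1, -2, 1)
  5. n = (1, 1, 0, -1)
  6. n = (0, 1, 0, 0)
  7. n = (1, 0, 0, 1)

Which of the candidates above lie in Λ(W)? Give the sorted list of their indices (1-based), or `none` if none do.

π⊥(n) = n₀ + n₁ζ³ + n₂ζ⁶ + n₃ζ⁹ where ζ = e^{iπ/4}.
candidate 1: n = (0, 0, 0, -1) → π⊥ ≈ (-0.7071, -0.7071); max(|x|,|y|,|x±y|/√2) = 1.0000 ≤ 1.5 ⇒ ∈ W
candidate 2: n = (-1, 0, 0, -1) → π⊥ ≈ (-1.7071, -0.7071); max(|x|,|y|,|x±y|/√2) = 1.7071 > 1.5 ⇒ ∉ W
candidate 3: n = (-1, 1, 0, 1) → π⊥ ≈ (-1.0000, +1.4142); max(|x|,|y|,|x±y|/√2) = 1.7071 > 1.5 ⇒ ∉ W
candidate 4: n = (-2, -1, -2, 1) → π⊥ ≈ (-0.5858, +2.0000); max(|x|,|y|,|x±y|/√2) = 2.0000 > 1.5 ⇒ ∉ W
candidate 5: n = (1, 1, 0, -1) → π⊥ ≈ (-0.4142, +0.0000); max(|x|,|y|,|x±y|/√2) = 0.4142 ≤ 1.5 ⇒ ∈ W
candidate 6: n = (0, 1, 0, 0) → π⊥ ≈ (-0.7071, +0.7071); max(|x|,|y|,|x±y|/√2) = 1.0000 ≤ 1.5 ⇒ ∈ W
candidate 7: n = (1, 0, 0, 1) → π⊥ ≈ (+1.7071, +0.7071); max(|x|,|y|,|x±y|/√2) = 1.7071 > 1.5 ⇒ ∉ W

1, 5, 6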